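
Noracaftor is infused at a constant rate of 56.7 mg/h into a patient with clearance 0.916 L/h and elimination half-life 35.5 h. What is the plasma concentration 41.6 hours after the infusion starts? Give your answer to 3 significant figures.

Css = rate / CL = 56.7 / 0.916 = 61.90 µg/mL
k = ln 2 / 35.5 = 0.01953 h⁻¹
C(t) = Css (1 − e^(−kt)) = 61.90 × (1 − e^(−0.8123)) = 61.90 × 0.5561 ≈ 34.4 µg/mL

34.4 µg/mL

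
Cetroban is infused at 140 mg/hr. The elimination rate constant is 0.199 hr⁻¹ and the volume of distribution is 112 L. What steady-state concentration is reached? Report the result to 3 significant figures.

CL = k · V = 0.199 × 112 = 22.29 L/hr
Css = rate / CL = 140 / 22.29 ≈ 6.28 mg/L

6.28 mg/L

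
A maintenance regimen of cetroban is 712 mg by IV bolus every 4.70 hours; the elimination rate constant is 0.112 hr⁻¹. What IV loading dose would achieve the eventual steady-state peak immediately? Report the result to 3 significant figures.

1740 mg

Accumulation ratio R = 1 / (1 − e^(−kτ)) = 1 / (1 − e^(−0.1120×4.70)) = 1 / (1 − 0.5907) = 2.443
Loading dose = maintenance dose × R = 712 × 2.443 ≈ 1740 mg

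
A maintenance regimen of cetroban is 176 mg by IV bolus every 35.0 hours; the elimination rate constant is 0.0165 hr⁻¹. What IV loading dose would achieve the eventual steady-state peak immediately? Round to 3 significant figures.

Accumulation ratio R = 1 / (1 − e^(−kτ)) = 1 / (1 − e^(−0.01650×35.0)) = 1 / (1 − 0.5613) = 2.279
Loading dose = maintenance dose × R = 176 × 2.279 ≈ 401 mg

401 mg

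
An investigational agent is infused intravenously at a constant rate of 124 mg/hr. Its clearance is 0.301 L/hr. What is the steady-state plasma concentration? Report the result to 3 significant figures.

412 mg/L

Css = infusion rate / CL = 124 / 0.301 ≈ 412 mg/L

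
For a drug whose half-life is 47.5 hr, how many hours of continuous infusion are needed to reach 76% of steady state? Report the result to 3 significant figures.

97.8 hours

k = ln 2 / 47.5 = 0.01459 hr⁻¹
f = 1 − e^(−kt)  ⇒  t = −ln(1 − f) / k
t = −ln(1 − 0.76) / 0.01459 = 1.427 / 0.01459 ≈ 97.8 hours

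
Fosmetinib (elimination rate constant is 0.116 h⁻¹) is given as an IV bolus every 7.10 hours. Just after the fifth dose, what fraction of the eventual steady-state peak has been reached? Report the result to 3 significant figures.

0.984

f_n = 1 − e^(−nkτ) = 1 − e^(−5 × 0.1160 × 7.10) = 1 − e^(−4.118) = 1 − 0.01628 ≈ 0.984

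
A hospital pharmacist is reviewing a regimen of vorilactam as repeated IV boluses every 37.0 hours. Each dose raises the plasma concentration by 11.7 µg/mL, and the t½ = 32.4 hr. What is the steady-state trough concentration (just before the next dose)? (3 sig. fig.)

k = ln 2 / 32.4 = 0.02139 hr⁻¹
Fraction remaining after one interval: e^(−kτ) = e^(−0.02139 × 37.0) = 0.4531
R = 1 / (1 − 0.4531) = 1.829
Css,max = 11.7 × 1.829 = 21.39 µg/mL
Css,min = Css,max × e^(−kτ) = 21.39 × 0.4531 ≈ 9.69 µg/mL

9.69 µg/mL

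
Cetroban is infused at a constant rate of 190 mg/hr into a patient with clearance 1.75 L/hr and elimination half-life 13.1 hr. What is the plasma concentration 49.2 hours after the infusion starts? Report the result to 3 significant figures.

101 mg/L

Css = rate / CL = 190 / 1.75 = 108.6 mg/L
k = ln 2 / 13.1 = 0.05291 hr⁻¹
C(t) = Css (1 − e^(−kt)) = 108.6 × (1 − e^(−2.603)) = 108.6 × 0.9260 ≈ 101 mg/L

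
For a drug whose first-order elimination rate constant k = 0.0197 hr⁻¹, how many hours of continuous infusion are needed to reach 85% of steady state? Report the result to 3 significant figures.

f = 1 − e^(−kt)  ⇒  t = −ln(1 − f) / k
t = −ln(1 − 0.85) / 0.01970 = 1.897 / 0.01970 ≈ 96.3 hours

96.3 hours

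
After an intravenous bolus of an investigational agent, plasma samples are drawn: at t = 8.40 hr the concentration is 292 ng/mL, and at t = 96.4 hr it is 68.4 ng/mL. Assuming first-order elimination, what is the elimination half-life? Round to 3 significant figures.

k = ln(C₁/C₂) / (t₂ − t₁) = ln(292/68.4) / (96.4 − 8.40)
  = 1.451 / 88.00 = 0.01649 hr⁻¹
t½ = ln 2 / k = ln 2 / 0.01649 ≈ 42.0 hours

42.0 hours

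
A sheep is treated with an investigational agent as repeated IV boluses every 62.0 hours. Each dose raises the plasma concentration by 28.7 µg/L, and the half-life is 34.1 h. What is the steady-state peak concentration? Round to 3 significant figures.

k = ln 2 / 34.1 = 0.02033 h⁻¹
Fraction remaining after one interval: e^(−kτ) = e^(−0.02033 × 62.0) = 0.2836
R = 1 / (1 − 0.2836) = 1.396
Css,max = 28.7 × 1.396 ≈ 40.1 µg/L

40.1 µg/L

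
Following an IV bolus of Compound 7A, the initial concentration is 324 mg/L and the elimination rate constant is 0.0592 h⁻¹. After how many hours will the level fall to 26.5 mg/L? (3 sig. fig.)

C(t) = C₀ e^(−kt)  ⇒  t = ln(C₀/C) / k
t = ln(324/26.5) / 0.05920 = 2.504 / 0.05920 ≈ 42.3 hours

42.3 hours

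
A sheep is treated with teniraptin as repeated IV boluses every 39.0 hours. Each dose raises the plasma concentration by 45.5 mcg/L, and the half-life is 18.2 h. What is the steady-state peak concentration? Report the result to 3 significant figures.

k = ln 2 / 18.2 = 0.03809 h⁻¹
Fraction remaining after one interval: e^(−kτ) = e^(−0.03809 × 39.0) = 0.2264
R = 1 / (1 − 0.2264) = 1.293
Css,max = 45.5 × 1.293 ≈ 58.8 mcg/L

58.8 mcg/L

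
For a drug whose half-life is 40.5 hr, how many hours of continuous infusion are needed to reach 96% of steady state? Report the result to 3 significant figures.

k = ln 2 / 40.5 = 0.01711 hr⁻¹
f = 1 − e^(−kt)  ⇒  t = −ln(1 − f) / k
t = −ln(1 − 0.96) / 0.01711 = 3.219 / 0.01711 ≈ 188 hours

188 hours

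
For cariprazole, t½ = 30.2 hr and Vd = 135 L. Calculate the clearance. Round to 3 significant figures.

k = ln 2 / t½ = ln 2 / 30.2 = 0.02295 hr⁻¹
CL = k · V = 0.02295 × 135 ≈ 3.10 L/hr

3.10 L/hr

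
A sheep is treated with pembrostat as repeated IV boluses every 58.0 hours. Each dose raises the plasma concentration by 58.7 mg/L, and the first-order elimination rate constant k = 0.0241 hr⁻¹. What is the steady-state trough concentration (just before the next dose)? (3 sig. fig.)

Fraction remaining after one interval: e^(−kτ) = e^(−0.02410 × 58.0) = 0.2471
R = 1 / (1 − 0.2471) = 1.328
Css,max = 58.7 × 1.328 = 77.97 mg/L
Css,min = Css,max × e^(−kτ) = 77.97 × 0.2471 ≈ 19.3 mg/L

19.3 mg/L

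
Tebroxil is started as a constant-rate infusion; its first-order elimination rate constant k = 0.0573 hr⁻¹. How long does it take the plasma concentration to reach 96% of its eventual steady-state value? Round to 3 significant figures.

56.2 hours

f = 1 − e^(−kt)  ⇒  t = −ln(1 − f) / k
t = −ln(1 − 0.96) / 0.05730 = 3.219 / 0.05730 ≈ 56.2 hours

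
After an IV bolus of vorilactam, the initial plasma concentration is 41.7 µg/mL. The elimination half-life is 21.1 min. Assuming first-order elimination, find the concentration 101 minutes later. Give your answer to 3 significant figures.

k = ln 2 / 21.1 = 0.03285 min⁻¹
C(t) = C₀ e^(−kt) = 41.7 × e^(−0.03285 × 101) = 41.7 × e^(−3.318) = 41.7 × 0.03623 ≈ 1.51 µg/mL

1.51 µg/mL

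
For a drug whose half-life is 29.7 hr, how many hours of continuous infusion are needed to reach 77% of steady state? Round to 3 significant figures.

k = ln 2 / 29.7 = 0.02334 hr⁻¹
f = 1 − e^(−kt)  ⇒  t = −ln(1 − f) / k
t = −ln(1 − 0.77) / 0.02334 = 1.470 / 0.02334 ≈ 63.0 hours

63.0 hours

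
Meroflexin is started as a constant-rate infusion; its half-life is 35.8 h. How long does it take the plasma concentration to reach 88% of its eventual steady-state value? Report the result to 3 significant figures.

k = ln 2 / 35.8 = 0.01936 h⁻¹
f = 1 − e^(−kt)  ⇒  t = −ln(1 − f) / k
t = −ln(1 − 0.88) / 0.01936 = 2.120 / 0.01936 ≈ 110 hours

110 hours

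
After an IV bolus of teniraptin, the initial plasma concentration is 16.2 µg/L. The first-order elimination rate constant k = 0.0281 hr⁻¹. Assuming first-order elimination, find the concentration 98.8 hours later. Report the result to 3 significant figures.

C(t) = C₀ e^(−kt) = 16.2 × e^(−0.02810 × 98.8) = 16.2 × e^(−2.776) = 16.2 × 0.06227 ≈ 1.01 µg/L

1.01 µg/L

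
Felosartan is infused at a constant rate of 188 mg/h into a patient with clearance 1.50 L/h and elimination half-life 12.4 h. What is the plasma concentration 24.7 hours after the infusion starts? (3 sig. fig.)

93.8 mg/L

Css = rate / CL = 188 / 1.50 = 125.3 mg/L
k = ln 2 / 12.4 = 0.05590 h⁻¹
C(t) = Css (1 − e^(−kt)) = 125.3 × (1 − e^(−1.381)) = 125.3 × 0.7486 ≈ 93.8 mg/L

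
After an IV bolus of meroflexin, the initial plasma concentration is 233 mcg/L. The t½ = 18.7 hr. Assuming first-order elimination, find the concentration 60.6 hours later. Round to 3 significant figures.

k = ln 2 / 18.7 = 0.03707 hr⁻¹
60.6 hr is 3.241 half-lives, so C = 233 × (1/2)^3.241 = 233 × 0.1058 ≈ 24.7 mcg/L

24.7 mcg/L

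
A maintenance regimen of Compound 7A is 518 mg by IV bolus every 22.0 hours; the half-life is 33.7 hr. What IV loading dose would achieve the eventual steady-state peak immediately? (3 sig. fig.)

1420 mg

k = ln 2 / 33.7 = 0.02057 hr⁻¹
Accumulation ratio R = 1 / (1 − e^(−kτ)) = 1 / (1 − e^(−0.02057×22.0)) = 1 / (1 − 0.6360) = 2.748
Loading dose = maintenance dose × R = 518 × 2.748 ≈ 1420 mg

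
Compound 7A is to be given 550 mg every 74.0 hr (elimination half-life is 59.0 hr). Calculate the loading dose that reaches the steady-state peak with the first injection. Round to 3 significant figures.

947 mg

k = ln 2 / 59.0 = 0.01175 hr⁻¹
Accumulation ratio R = 1 / (1 − e^(−kτ)) = 1 / (1 − e^(−0.01175×74.0)) = 1 / (1 − 0.4192) = 1.722
Loading dose = maintenance dose × R = 550 × 1.722 ≈ 947 mg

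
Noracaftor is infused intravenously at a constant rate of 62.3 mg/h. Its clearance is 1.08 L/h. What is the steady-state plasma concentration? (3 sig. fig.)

Css = infusion rate / CL = 62.3 / 1.08 ≈ 57.7 mg/L

57.7 mg/L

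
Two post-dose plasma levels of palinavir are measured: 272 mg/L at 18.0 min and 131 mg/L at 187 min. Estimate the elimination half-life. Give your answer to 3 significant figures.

k = ln(C₁/C₂) / (t₂ − t₁) = ln(272/131) / (187 − 18.0)
  = 0.7306 / 169.0 = 0.004323 min⁻¹
t½ = ln 2 / k = ln 2 / 0.004323 ≈ 160 minutes

160 minutes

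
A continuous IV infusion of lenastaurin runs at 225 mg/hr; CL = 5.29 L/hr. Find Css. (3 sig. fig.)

42.5 µg/mL

Css = infusion rate / CL = 225 / 5.29 ≈ 42.5 µg/mL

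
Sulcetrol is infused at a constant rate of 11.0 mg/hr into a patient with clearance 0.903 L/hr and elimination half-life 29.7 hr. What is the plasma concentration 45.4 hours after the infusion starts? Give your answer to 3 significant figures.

7.96 mg/L

Css = rate / CL = 11.0 / 0.903 = 12.18 mg/L
k = ln 2 / 29.7 = 0.02334 hr⁻¹
C(t) = Css (1 − e^(−kt)) = 12.18 × (1 − e^(−1.060)) = 12.18 × 0.6534 ≈ 7.96 mg/L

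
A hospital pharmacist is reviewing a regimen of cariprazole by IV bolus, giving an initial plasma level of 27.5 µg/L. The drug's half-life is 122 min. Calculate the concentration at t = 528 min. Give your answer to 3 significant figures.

1.37 µg/L

k = ln 2 / 122 = 0.005682 min⁻¹
C(t) = C₀ e^(−kt) = 27.5 × e^(−0.005682 × 528) = 27.5 × e^(−3.000) = 27.5 × 0.04979 ≈ 1.37 µg/L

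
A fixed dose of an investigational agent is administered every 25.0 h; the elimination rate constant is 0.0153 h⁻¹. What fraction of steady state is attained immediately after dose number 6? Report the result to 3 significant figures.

f_n = 1 − e^(−nkτ) = 1 − e^(−6 × 0.01530 × 25.0) = 1 − e^(−2.295) = 1 − 0.1008 ≈ 0.899

0.899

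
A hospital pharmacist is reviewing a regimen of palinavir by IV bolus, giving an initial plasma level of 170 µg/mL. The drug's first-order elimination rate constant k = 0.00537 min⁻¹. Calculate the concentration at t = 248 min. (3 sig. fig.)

44.9 µg/mL

C(t) = C₀ e^(−kt) = 170 × e^(−0.005370 × 248) = 170 × e^(−1.332) = 170 × 0.2640 ≈ 44.9 µg/mL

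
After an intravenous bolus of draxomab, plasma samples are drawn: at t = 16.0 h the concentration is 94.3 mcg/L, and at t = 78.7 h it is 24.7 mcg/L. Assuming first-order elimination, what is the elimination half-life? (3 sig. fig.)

32.4 hours

k = ln(C₁/C₂) / (t₂ − t₁) = ln(94.3/24.7) / (78.7 − 16.0)
  = 1.340 / 62.70 = 0.02137 h⁻¹
t½ = ln 2 / k = ln 2 / 0.02137 ≈ 32.4 hours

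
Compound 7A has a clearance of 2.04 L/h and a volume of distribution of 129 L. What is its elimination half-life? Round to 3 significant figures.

k = CL / V = 2.04 / 129 = 0.01581 h⁻¹
t½ = ln 2 / k = ln 2 / 0.01581 ≈ 43.8 hours

43.8 hours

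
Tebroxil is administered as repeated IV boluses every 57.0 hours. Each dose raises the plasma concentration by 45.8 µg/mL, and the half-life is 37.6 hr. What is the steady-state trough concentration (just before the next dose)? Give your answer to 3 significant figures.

k = ln 2 / 37.6 = 0.01843 hr⁻¹
Fraction remaining after one interval: e^(−kτ) = e^(−0.01843 × 57.0) = 0.3497
R = 1 / (1 − 0.3497) = 1.538
Css,max = 45.8 × 1.538 = 70.43 µg/mL
Css,min = Css,max × e^(−kτ) = 70.43 × 0.3497 ≈ 24.6 µg/mL

24.6 µg/mL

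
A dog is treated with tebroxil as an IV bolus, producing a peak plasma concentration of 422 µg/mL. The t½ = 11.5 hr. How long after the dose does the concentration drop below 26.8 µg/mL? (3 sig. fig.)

k = ln 2 / 11.5 = 0.06027 hr⁻¹
C(t) = C₀ e^(−kt)  ⇒  t = ln(C₀/C) / k
t = ln(422/26.8) / 0.06027 = 2.757 / 0.06027 ≈ 45.7 hours

45.7 hours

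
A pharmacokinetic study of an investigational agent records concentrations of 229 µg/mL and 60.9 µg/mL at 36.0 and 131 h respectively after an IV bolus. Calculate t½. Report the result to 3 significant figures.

49.7 hours

k = ln(C₁/C₂) / (t₂ − t₁) = ln(229/60.9) / (131 − 36.0)
  = 1.324 / 95.00 = 0.01394 h⁻¹
t½ = ln 2 / k = ln 2 / 0.01394 ≈ 49.7 hours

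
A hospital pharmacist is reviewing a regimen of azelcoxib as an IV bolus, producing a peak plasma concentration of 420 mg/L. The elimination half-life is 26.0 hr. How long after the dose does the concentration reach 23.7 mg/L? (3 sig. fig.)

108 hours

k = ln 2 / 26.0 = 0.02666 hr⁻¹
C(t) = C₀ e^(−kt)  ⇒  t = ln(C₀/C) / k
t = ln(420/23.7) / 0.02666 = 2.875 / 0.02666 ≈ 108 hours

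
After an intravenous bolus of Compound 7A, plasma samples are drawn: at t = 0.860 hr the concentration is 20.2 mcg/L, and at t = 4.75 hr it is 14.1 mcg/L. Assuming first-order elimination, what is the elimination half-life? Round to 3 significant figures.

7.50 hours

k = ln(C₁/C₂) / (t₂ − t₁) = ln(20.2/14.1) / (4.75 − 0.860)
  = 0.3595 / 3.890 = 0.09242 hr⁻¹
t½ = ln 2 / k = ln 2 / 0.09242 ≈ 7.50 hours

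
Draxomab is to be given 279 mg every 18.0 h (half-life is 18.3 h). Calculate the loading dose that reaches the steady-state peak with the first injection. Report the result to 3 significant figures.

564 mg

k = ln 2 / 18.3 = 0.03788 h⁻¹
Accumulation ratio R = 1 / (1 − e^(−kτ)) = 1 / (1 − e^(−0.03788×18.0)) = 1 / (1 − 0.5057) = 2.023
Loading dose = maintenance dose × R = 279 × 2.023 ≈ 564 mg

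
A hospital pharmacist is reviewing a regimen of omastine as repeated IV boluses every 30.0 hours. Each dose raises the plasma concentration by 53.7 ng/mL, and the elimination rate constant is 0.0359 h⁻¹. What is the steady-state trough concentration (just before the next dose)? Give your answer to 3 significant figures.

27.7 ng/mL

Fraction remaining after one interval: e^(−kτ) = e^(−0.03590 × 30.0) = 0.3406
R = 1 / (1 − 0.3406) = 1.517
Css,max = 53.7 × 1.517 = 81.44 ng/mL
Css,min = Css,max × e^(−kτ) = 81.44 × 0.3406 ≈ 27.7 ng/mL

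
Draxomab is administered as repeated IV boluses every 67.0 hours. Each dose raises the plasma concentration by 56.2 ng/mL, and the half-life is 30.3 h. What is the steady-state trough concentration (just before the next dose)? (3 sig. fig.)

15.5 ng/mL

k = ln 2 / 30.3 = 0.02288 h⁻¹
Fraction remaining after one interval: e^(−kτ) = e^(−0.02288 × 67.0) = 0.2160
R = 1 / (1 − 0.2160) = 1.275
Css,max = 56.2 × 1.275 = 71.68 ng/mL
Css,min = Css,max × e^(−kτ) = 71.68 × 0.2160 ≈ 15.5 ng/mL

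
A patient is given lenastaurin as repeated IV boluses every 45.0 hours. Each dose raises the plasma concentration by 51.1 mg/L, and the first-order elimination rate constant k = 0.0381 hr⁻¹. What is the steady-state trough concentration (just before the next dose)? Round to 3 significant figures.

Fraction remaining after one interval: e^(−kτ) = e^(−0.03810 × 45.0) = 0.1801
R = 1 / (1 − 0.1801) = 1.220
Css,max = 51.1 × 1.220 = 62.32 mg/L
Css,min = Css,max × e^(−kτ) = 62.32 × 0.1801 ≈ 11.2 mg/L

11.2 mg/L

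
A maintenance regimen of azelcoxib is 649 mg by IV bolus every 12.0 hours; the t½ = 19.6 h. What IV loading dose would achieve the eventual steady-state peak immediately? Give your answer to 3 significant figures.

k = ln 2 / 19.6 = 0.03536 h⁻¹
Accumulation ratio R = 1 / (1 − e^(−kτ)) = 1 / (1 − e^(−0.03536×12.0)) = 1 / (1 − 0.6542) = 2.892
Loading dose = maintenance dose × R = 649 × 2.892 ≈ 1880 mg

1880 mg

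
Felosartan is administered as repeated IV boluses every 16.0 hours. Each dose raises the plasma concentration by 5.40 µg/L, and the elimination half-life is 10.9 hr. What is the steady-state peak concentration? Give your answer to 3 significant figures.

8.46 µg/L

k = ln 2 / 10.9 = 0.06359 hr⁻¹
Fraction remaining after one interval: e^(−kτ) = e^(−0.06359 × 16.0) = 0.3615
R = 1 / (1 − 0.3615) = 1.566
Css,max = 5.40 × 1.566 ≈ 8.46 µg/L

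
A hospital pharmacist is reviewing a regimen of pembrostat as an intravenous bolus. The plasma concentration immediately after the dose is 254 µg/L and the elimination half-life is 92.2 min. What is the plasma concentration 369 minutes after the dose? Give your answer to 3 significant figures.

15.9 µg/L

k = ln 2 / 92.2 = 0.007518 min⁻¹
369 min is 4.002 half-lives, so C = 254 × (1/2)^4.002 = 254 × 0.06241 ≈ 15.9 µg/L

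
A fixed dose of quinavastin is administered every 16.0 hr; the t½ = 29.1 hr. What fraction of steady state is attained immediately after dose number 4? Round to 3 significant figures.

k = ln 2 / 29.1 = 0.02382 hr⁻¹
f_n = 1 − e^(−nkτ) = 1 − e^(−4 × 0.02382 × 16.0) = 1 − e^(−1.524) = 1 − 0.2177 ≈ 0.782

0.782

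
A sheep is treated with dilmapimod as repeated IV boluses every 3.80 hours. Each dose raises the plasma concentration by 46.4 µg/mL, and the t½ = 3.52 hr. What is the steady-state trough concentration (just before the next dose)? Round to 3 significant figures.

41.7 µg/mL

k = ln 2 / 3.52 = 0.1969 hr⁻¹
Fraction remaining after one interval: e^(−kτ) = e^(−0.1969 × 3.80) = 0.4732
R = 1 / (1 − 0.4732) = 1.898
Css,max = 46.4 × 1.898 = 88.08 µg/mL
Css,min = Css,max × e^(−kτ) = 88.08 × 0.4732 ≈ 41.7 µg/mL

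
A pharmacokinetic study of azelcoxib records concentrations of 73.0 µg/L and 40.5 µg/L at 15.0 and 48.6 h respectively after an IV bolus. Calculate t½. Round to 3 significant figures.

39.5 hours

k = ln(C₁/C₂) / (t₂ − t₁) = ln(73.0/40.5) / (48.6 − 15.0)
  = 0.5892 / 33.60 = 0.01753 h⁻¹
t½ = ln 2 / k = ln 2 / 0.01753 ≈ 39.5 hours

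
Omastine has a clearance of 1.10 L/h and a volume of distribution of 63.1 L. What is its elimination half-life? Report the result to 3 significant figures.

39.8 hours

k = CL / V = 1.10 / 63.1 = 0.01743 h⁻¹
t½ = ln 2 / k = ln 2 / 0.01743 ≈ 39.8 hours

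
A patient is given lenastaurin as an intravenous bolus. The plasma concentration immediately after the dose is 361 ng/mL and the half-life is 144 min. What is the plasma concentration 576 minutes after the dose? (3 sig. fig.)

22.6 ng/mL

k = ln 2 / 144 = 0.004814 min⁻¹
C(t) = C₀ e^(−kt) = 361 × e^(−0.004814 × 576) = 361 × e^(−2.773) = 361 × 0.06250 ≈ 22.6 ng/mL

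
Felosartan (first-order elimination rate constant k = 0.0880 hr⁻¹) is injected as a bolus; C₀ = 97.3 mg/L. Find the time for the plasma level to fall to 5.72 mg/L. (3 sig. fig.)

C(t) = C₀ e^(−kt)  ⇒  t = ln(C₀/C) / k
t = ln(97.3/5.72) / 0.08800 = 2.834 / 0.08800 ≈ 32.2 hours

32.2 hours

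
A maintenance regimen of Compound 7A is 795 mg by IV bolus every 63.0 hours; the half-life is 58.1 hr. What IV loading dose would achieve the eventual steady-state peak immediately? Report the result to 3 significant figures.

1500 mg

k = ln 2 / 58.1 = 0.01193 hr⁻¹
Accumulation ratio R = 1 / (1 − e^(−kτ)) = 1 / (1 − e^(−0.01193×63.0)) = 1 / (1 − 0.4716) = 1.893
Loading dose = maintenance dose × R = 795 × 1.893 ≈ 1500 mg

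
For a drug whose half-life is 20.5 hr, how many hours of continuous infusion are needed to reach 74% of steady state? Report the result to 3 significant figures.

39.8 hours

k = ln 2 / 20.5 = 0.03381 hr⁻¹
f = 1 − e^(−kt)  ⇒  t = −ln(1 − f) / k
t = −ln(1 − 0.74) / 0.03381 = 1.347 / 0.03381 ≈ 39.8 hours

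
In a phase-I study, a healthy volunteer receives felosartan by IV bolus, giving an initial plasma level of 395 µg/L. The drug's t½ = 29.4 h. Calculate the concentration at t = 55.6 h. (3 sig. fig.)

106 µg/L

k = ln 2 / 29.4 = 0.02358 h⁻¹
55.6 h is 1.891 half-lives, so C = 395 × (1/2)^1.891 = 395 × 0.2696 ≈ 106 µg/L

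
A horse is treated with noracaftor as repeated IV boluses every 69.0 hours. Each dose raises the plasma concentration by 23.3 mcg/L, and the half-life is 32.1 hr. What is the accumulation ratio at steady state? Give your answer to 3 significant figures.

k = ln 2 / 32.1 = 0.02159 hr⁻¹
Fraction remaining after one interval: e^(−kτ) = e^(−0.02159 × 69.0) = 0.2254
R = 1 / (1 − 0.2254) = 1 / 0.7746 ≈ 1.29

1.29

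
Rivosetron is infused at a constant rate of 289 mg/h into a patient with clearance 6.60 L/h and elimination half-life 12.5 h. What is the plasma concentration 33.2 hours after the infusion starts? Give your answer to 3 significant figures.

36.8 mg/L

Css = rate / CL = 289 / 6.60 = 43.79 mg/L
k = ln 2 / 12.5 = 0.05545 h⁻¹
C(t) = Css (1 − e^(−kt)) = 43.79 × (1 − e^(−1.841)) = 43.79 × 0.8413 ≈ 36.8 mg/L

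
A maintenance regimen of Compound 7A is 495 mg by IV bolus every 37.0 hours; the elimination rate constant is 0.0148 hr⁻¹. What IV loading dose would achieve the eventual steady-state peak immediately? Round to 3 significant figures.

Accumulation ratio R = 1 / (1 − e^(−kτ)) = 1 / (1 − e^(−0.01480×37.0)) = 1 / (1 − 0.5783) = 2.372
Loading dose = maintenance dose × R = 495 × 2.372 ≈ 1170 mg

1170 mg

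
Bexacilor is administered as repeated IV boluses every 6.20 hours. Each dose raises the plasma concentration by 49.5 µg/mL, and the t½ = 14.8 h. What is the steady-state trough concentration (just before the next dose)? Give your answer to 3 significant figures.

k = ln 2 / 14.8 = 0.04683 h⁻¹
Fraction remaining after one interval: e^(−kτ) = e^(−0.04683 × 6.20) = 0.7480
R = 1 / (1 − 0.7480) = 3.968
Css,max = 49.5 × 3.968 = 196.4 µg/mL
Css,min = Css,max × e^(−kτ) = 196.4 × 0.7480 ≈ 147 µg/mL

147 µg/mL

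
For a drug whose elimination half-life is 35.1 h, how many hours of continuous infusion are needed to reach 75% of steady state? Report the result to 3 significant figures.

k = ln 2 / 35.1 = 0.01975 h⁻¹
f = 1 − e^(−kt)  ⇒  t = −ln(1 − f) / k
t = −ln(1 − 0.75) / 0.01975 = 1.386 / 0.01975 ≈ 70.2 hours

70.2 hours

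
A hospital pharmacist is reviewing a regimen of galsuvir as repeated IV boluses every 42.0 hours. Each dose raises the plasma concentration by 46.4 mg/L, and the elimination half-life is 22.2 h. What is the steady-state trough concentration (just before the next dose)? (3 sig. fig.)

k = ln 2 / 22.2 = 0.03122 h⁻¹
Fraction remaining after one interval: e^(−kτ) = e^(−0.03122 × 42.0) = 0.2695
R = 1 / (1 − 0.2695) = 1.369
Css,max = 46.4 × 1.369 = 63.51 mg/L
Css,min = Css,max × e^(−kτ) = 63.51 × 0.2695 ≈ 17.1 mg/L

17.1 mg/L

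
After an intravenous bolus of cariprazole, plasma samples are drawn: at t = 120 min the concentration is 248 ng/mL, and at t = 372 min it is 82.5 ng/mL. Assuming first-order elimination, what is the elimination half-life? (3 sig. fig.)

159 minutes

k = ln(C₁/C₂) / (t₂ − t₁) = ln(248/82.5) / (372 − 120)
  = 1.101 / 252.0 = 0.004368 min⁻¹
t½ = ln 2 / k = ln 2 / 0.004368 ≈ 159 minutes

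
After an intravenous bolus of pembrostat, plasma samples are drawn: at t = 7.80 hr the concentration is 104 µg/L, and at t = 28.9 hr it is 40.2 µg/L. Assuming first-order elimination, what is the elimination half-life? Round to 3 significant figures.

k = ln(C₁/C₂) / (t₂ − t₁) = ln(104/40.2) / (28.9 − 7.80)
  = 0.9505 / 21.10 = 0.04505 hr⁻¹
t½ = ln 2 / k = ln 2 / 0.04505 ≈ 15.4 hours

15.4 hours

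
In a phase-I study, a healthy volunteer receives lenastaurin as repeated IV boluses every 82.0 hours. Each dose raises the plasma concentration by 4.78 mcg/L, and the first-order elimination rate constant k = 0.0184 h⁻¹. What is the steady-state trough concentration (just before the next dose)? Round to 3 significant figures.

Fraction remaining after one interval: e^(−kτ) = e^(−0.01840 × 82.0) = 0.2212
R = 1 / (1 − 0.2212) = 1.284
Css,max = 4.78 × 1.284 = 6.137 mcg/L
Css,min = Css,max × e^(−kτ) = 6.137 × 0.2212 ≈ 1.36 mcg/L

1.36 mcg/L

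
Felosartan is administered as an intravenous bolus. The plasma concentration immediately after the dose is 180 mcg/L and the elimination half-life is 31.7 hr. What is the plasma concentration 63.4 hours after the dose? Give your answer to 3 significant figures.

k = ln 2 / 31.7 = 0.02187 hr⁻¹
63.4 hr is 2.000 half-lives, so C = 180 × (1/2)^2.000 = 180 × 0.2500 ≈ 45.0 mcg/L

45.0 mcg/L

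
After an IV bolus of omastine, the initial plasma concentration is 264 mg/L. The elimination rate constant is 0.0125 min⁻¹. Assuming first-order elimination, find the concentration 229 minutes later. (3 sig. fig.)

15.1 mg/L

C(t) = C₀ e^(−kt) = 264 × e^(−0.01250 × 229) = 264 × e^(−2.863) = 264 × 0.05713 ≈ 15.1 mg/L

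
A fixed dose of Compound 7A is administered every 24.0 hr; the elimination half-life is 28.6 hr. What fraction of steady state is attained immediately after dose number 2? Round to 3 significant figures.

k = ln 2 / 28.6 = 0.02424 hr⁻¹
f_n = 1 − e^(−nkτ) = 1 − e^(−2 × 0.02424 × 24.0) = 1 − e^(−1.163) = 1 − 0.3124 ≈ 0.688

0.688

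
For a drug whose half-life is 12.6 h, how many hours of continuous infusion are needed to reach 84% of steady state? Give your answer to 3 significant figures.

k = ln 2 / 12.6 = 0.05501 h⁻¹
f = 1 − e^(−kt)  ⇒  t = −ln(1 − f) / k
t = −ln(1 − 0.84) / 0.05501 = 1.833 / 0.05501 ≈ 33.3 hours

33.3 hours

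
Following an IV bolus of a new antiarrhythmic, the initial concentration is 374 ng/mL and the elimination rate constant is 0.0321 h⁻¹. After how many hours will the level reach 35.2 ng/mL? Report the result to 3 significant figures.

73.6 hours

C(t) = C₀ e^(−kt)  ⇒  t = ln(C₀/C) / k
t = ln(374/35.2) / 0.03210 = 2.363 / 0.03210 ≈ 73.6 hours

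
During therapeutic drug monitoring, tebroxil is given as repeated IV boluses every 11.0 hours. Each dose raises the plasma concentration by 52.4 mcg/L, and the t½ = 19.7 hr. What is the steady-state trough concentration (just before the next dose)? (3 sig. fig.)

k = ln 2 / 19.7 = 0.03519 hr⁻¹
Fraction remaining after one interval: e^(−kτ) = e^(−0.03519 × 11.0) = 0.6791
R = 1 / (1 − 0.6791) = 3.116
Css,max = 52.4 × 3.116 = 163.3 mcg/L
Css,min = Css,max × e^(−kτ) = 163.3 × 0.6791 ≈ 111 mcg/L

111 mcg/L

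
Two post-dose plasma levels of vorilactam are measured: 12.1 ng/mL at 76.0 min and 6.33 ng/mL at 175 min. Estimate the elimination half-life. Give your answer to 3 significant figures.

k = ln(C₁/C₂) / (t₂ − t₁) = ln(12.1/6.33) / (175 − 76.0)
  = 0.6479 / 99.00 = 0.006544 min⁻¹
t½ = ln 2 / k = ln 2 / 0.006544 ≈ 106 minutes

106 minutes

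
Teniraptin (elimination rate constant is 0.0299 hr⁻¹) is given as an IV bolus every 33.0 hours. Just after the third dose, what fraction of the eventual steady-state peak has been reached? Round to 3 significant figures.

f_n = 1 − e^(−nkτ) = 1 − e^(−3 × 0.02990 × 33.0) = 1 − e^(−2.960) = 1 − 0.05181 ≈ 0.948

0.948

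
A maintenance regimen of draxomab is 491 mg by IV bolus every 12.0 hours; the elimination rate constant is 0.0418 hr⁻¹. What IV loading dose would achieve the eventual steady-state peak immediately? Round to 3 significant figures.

Accumulation ratio R = 1 / (1 − e^(−kτ)) = 1 / (1 − e^(−0.04180×12.0)) = 1 / (1 − 0.6056) = 2.535
Loading dose = maintenance dose × R = 491 × 2.535 ≈ 1240 mg

1240 mg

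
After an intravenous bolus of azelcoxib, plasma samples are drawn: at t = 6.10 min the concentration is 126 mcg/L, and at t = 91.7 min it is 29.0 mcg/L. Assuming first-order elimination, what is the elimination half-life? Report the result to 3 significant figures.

k = ln(C₁/C₂) / (t₂ − t₁) = ln(126/29.0) / (91.7 − 6.10)
  = 1.469 / 85.60 = 0.01716 min⁻¹
t½ = ln 2 / k = ln 2 / 0.01716 ≈ 40.4 minutes

40.4 minutes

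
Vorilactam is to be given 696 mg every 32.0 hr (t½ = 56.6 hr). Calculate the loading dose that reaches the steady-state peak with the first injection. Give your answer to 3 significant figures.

2150 mg

k = ln 2 / 56.6 = 0.01225 hr⁻¹
Accumulation ratio R = 1 / (1 − e^(−kτ)) = 1 / (1 − e^(−0.01225×32.0)) = 1 / (1 − 0.6758) = 3.084
Loading dose = maintenance dose × R = 696 × 3.084 ≈ 2150 mg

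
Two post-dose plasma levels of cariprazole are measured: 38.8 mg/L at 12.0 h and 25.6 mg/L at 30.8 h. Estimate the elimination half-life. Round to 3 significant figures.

k = ln(C₁/C₂) / (t₂ − t₁) = ln(38.8/25.6) / (30.8 − 12.0)
  = 0.4158 / 18.80 = 0.02212 h⁻¹
t½ = ln 2 / k = ln 2 / 0.02212 ≈ 31.3 hours

31.3 hours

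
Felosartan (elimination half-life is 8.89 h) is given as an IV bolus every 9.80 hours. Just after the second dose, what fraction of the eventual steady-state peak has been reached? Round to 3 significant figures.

0.783

k = ln 2 / 8.89 = 0.07797 h⁻¹
f_n = 1 − e^(−nkτ) = 1 − e^(−2 × 0.07797 × 9.80) = 1 − e^(−1.528) = 1 − 0.2169 ≈ 0.783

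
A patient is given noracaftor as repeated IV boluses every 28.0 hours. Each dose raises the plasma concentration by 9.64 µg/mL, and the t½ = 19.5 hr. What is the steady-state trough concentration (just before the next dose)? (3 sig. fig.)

k = ln 2 / 19.5 = 0.03555 hr⁻¹
Fraction remaining after one interval: e^(−kτ) = e^(−0.03555 × 28.0) = 0.3696
R = 1 / (1 − 0.3696) = 1.586
Css,max = 9.64 × 1.586 = 15.29 µg/mL
Css,min = Css,max × e^(−kτ) = 15.29 × 0.3696 ≈ 5.65 µg/mL

5.65 µg/mL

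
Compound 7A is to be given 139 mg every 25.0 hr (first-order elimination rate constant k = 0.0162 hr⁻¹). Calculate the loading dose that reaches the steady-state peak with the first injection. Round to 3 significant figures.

Accumulation ratio R = 1 / (1 − e^(−kτ)) = 1 / (1 − e^(−0.01620×25.0)) = 1 / (1 − 0.6670) = 3.003
Loading dose = maintenance dose × R = 139 × 3.003 ≈ 417 mg

417 mg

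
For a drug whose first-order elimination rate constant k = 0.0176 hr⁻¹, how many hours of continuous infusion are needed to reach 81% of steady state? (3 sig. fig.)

f = 1 − e^(−kt)  ⇒  t = −ln(1 − f) / k
t = −ln(1 − 0.81) / 0.01760 = 1.661 / 0.01760 ≈ 94.4 hours

94.4 hours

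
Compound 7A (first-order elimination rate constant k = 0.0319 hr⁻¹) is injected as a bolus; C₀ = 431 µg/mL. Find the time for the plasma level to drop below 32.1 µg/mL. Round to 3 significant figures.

C(t) = C₀ e^(−kt)  ⇒  t = ln(C₀/C) / k
t = ln(431/32.1) / 0.03190 = 2.597 / 0.03190 ≈ 81.4 hours

81.4 hours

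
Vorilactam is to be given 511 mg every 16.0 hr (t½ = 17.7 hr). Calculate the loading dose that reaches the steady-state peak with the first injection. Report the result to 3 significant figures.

1100 mg

k = ln 2 / 17.7 = 0.03916 hr⁻¹
Accumulation ratio R = 1 / (1 − e^(−kτ)) = 1 / (1 − e^(−0.03916×16.0)) = 1 / (1 − 0.5344) = 2.148
Loading dose = maintenance dose × R = 511 × 2.148 ≈ 1100 mg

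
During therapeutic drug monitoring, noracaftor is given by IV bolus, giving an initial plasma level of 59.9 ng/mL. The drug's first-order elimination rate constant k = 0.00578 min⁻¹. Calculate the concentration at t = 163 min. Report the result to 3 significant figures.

23.3 ng/mL

C(t) = C₀ e^(−kt) = 59.9 × e^(−0.005780 × 163) = 59.9 × e^(−0.9421) = 59.9 × 0.3898 ≈ 23.3 ng/mL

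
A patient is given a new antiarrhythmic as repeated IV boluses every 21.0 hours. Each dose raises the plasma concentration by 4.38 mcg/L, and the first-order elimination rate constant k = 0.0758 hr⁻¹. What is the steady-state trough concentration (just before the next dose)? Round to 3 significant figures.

Fraction remaining after one interval: e^(−kτ) = e^(−0.07580 × 21.0) = 0.2036
R = 1 / (1 − 0.2036) = 1.256
Css,max = 4.38 × 1.256 = 5.499 mcg/L
Css,min = Css,max × e^(−kτ) = 5.499 × 0.2036 ≈ 1.12 mcg/L

1.12 mcg/L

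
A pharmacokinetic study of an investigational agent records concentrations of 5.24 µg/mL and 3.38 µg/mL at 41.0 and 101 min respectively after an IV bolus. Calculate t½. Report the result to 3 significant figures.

k = ln(C₁/C₂) / (t₂ − t₁) = ln(5.24/3.38) / (101 − 41.0)
  = 0.4384 / 60.00 = 0.007307 min⁻¹
t½ = ln 2 / k = ln 2 / 0.007307 ≈ 94.9 minutes

94.9 minutes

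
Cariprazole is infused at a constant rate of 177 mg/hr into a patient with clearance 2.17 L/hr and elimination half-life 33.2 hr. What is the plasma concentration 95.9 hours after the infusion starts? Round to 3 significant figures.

Css = rate / CL = 177 / 2.17 = 81.57 µg/mL
k = ln 2 / 33.2 = 0.02088 hr⁻¹
C(t) = Css (1 − e^(−kt)) = 81.57 × (1 − e^(−2.002)) = 81.57 × 0.8650 ≈ 70.6 µg/mL

70.6 µg/mL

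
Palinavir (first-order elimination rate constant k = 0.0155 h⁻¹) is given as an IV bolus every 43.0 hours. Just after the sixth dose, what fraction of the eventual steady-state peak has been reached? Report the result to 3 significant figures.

f_n = 1 − e^(−nkτ) = 1 − e^(−6 × 0.01550 × 43.0) = 1 − e^(−3.999) = 1 − 0.01833 ≈ 0.982

0.982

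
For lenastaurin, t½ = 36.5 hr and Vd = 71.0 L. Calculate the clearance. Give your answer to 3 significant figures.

1.35 L/hr

k = ln 2 / t½ = ln 2 / 36.5 = 0.01899 hr⁻¹
CL = k · V = 0.01899 × 71.0 ≈ 1.35 L/hr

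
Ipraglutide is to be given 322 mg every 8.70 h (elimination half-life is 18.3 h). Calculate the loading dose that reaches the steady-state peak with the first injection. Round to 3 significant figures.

k = ln 2 / 18.3 = 0.03788 h⁻¹
Accumulation ratio R = 1 / (1 − e^(−kτ)) = 1 / (1 − e^(−0.03788×8.70)) = 1 / (1 − 0.7193) = 3.562
Loading dose = maintenance dose × R = 322 × 3.562 ≈ 1150 mg

1150 mg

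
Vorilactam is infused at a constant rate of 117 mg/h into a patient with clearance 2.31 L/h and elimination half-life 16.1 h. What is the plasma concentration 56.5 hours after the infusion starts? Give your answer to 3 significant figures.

Css = rate / CL = 117 / 2.31 = 50.65 mg/L
k = ln 2 / 16.1 = 0.04305 h⁻¹
C(t) = Css (1 − e^(−kt)) = 50.65 × (1 − e^(−2.432)) = 50.65 × 0.9122 ≈ 46.2 mg/L

46.2 mg/L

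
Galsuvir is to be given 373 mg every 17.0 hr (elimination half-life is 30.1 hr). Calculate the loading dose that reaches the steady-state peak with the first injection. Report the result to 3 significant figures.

k = ln 2 / 30.1 = 0.02303 hr⁻¹
Accumulation ratio R = 1 / (1 − e^(−kτ)) = 1 / (1 − e^(−0.02303×17.0)) = 1 / (1 − 0.6761) = 3.087
Loading dose = maintenance dose × R = 373 × 3.087 ≈ 1150 mg

1150 mg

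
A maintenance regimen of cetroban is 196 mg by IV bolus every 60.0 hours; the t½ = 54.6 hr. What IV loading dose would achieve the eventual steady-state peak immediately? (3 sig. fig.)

k = ln 2 / 54.6 = 0.01270 hr⁻¹
Accumulation ratio R = 1 / (1 − e^(−kτ)) = 1 / (1 − e^(−0.01270×60.0)) = 1 / (1 − 0.4669) = 1.876
Loading dose = maintenance dose × R = 196 × 1.876 ≈ 368 mg

368 mg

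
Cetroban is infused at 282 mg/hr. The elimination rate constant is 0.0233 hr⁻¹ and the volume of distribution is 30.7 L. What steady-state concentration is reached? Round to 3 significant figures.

CL = k · V = 0.0233 × 30.7 = 0.7153 L/hr
Css = rate / CL = 282 / 0.7153 ≈ 394 µg/mL

394 µg/mL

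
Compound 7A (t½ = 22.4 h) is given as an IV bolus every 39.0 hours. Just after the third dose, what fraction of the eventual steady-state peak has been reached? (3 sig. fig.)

k = ln 2 / 22.4 = 0.03094 h⁻¹
f_n = 1 − e^(−nkτ) = 1 − e^(−3 × 0.03094 × 39.0) = 1 − e^(−3.620) = 1 − 0.02677 ≈ 0.973

0.973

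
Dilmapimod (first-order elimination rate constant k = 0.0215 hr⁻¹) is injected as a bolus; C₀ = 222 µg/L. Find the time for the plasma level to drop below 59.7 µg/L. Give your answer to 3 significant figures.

61.1 hours

C(t) = C₀ e^(−kt)  ⇒  t = ln(C₀/C) / k
t = ln(222/59.7) / 0.02150 = 1.313 / 0.02150 ≈ 61.1 hours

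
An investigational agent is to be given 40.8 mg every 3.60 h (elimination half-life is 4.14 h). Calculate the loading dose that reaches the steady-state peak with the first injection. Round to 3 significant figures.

k = ln 2 / 4.14 = 0.1674 h⁻¹
Accumulation ratio R = 1 / (1 − e^(−kτ)) = 1 / (1 − e^(−0.1674×3.60)) = 1 / (1 − 0.5473) = 2.209
Loading dose = maintenance dose × R = 40.8 × 2.209 ≈ 90.1 mg

90.1 mg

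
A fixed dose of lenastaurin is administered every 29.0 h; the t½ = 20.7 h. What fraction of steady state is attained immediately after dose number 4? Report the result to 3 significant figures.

0.979

k = ln 2 / 20.7 = 0.03349 h⁻¹
f_n = 1 − e^(−nkτ) = 1 − e^(−4 × 0.03349 × 29.0) = 1 − e^(−3.884) = 1 − 0.02056 ≈ 0.979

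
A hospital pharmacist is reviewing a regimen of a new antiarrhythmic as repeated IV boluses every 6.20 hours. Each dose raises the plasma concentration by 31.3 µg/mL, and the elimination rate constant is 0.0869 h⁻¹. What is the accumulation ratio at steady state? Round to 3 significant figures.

2.40

Fraction remaining after one interval: e^(−kτ) = e^(−0.08690 × 6.20) = 0.5835
R = 1 / (1 − 0.5835) = 1 / 0.4165 ≈ 2.40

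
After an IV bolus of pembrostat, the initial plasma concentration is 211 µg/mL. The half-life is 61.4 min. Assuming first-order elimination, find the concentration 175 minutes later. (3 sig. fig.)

k = ln 2 / 61.4 = 0.01129 min⁻¹
175 min is 2.850 half-lives, so C = 211 × (1/2)^2.850 = 211 × 0.1387 ≈ 29.3 µg/mL

29.3 µg/mL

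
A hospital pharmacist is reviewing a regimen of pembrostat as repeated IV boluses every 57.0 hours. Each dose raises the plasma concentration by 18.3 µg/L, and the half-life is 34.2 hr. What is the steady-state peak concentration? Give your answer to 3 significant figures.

k = ln 2 / 34.2 = 0.02027 hr⁻¹
Fraction remaining after one interval: e^(−kτ) = e^(−0.02027 × 57.0) = 0.3150
R = 1 / (1 − 0.3150) = 1.460
Css,max = 18.3 × 1.460 ≈ 26.7 µg/L

26.7 µg/L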